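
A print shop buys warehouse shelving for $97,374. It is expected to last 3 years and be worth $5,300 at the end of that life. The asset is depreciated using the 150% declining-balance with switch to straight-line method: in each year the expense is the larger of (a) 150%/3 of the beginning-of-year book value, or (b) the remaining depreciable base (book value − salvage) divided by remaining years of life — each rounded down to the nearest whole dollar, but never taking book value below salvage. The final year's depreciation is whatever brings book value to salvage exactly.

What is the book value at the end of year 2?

Depreciable base = $97,374 − $5,300 = $92,074.
Year 1: DB = ⌊$97,374 × 150%/3⌋ = $48,687; SL = ⌊$92,074/3⌋ = $30,691 → take DB $48,687. Book value $48,687.
Year 2: DB = ⌊$48,687 × 150%/3⌋ = $24,343; SL = ⌊$43,387/2⌋ = $21,693 → take DB $24,343. Book value $24,344.

$24,344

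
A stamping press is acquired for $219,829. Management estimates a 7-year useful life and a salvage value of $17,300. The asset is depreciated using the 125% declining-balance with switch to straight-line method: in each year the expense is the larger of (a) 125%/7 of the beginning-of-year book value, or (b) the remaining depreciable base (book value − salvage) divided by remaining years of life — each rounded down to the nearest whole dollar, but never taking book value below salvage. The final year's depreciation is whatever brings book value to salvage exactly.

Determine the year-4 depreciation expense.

$26,135

Depreciable base = $219,829 − $17,300 = $202,529.
Year 1: DB = ⌊$219,829 × 125%/7⌋ = $39,255; SL = ⌊$202,529/7⌋ = $28,932 → take DB $39,255. Book value $180,574.
Year 2: DB = ⌊$180,574 × 125%/7⌋ = $32,245; SL = ⌊$163,274/6⌋ = $27,212 → take DB $32,245. Book value $148,329.
Year 3: DB = ⌊$148,329 × 125%/7⌋ = $26,487; SL = ⌊$131,029/5⌋ = $26,205 → take DB $26,487. Book value $121,842.
Year 4: DB = ⌊$121,842 × 125%/7⌋ = $21,757; SL = ⌊$104,542/4⌋ = $26,135 → take SL $26,135. Book value $95,707.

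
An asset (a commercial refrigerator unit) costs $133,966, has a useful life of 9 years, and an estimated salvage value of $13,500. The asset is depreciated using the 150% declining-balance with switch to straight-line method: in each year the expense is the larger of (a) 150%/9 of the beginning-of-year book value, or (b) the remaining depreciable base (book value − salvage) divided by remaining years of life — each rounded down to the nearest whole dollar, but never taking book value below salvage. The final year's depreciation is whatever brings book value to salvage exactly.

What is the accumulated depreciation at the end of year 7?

Depreciable base = $133,966 − $13,500 = $120,466.
Year 1: DB = ⌊$133,966 × 150%/9⌋ = $22,327; SL = ⌊$120,466/9⌋ = $13,385 → take DB $22,327. Book value $111,639.
Year 2: DB = ⌊$111,639 × 150%/9⌋ = $18,606; SL = ⌊$98,139/8⌋ = $12,267 → take DB $18,606. Book value $93,033.
Year 3: DB = ⌊$93,033 × 150%/9⌋ = $15,505; SL = ⌊$79,533/7⌋ = $11,361 → take DB $15,505. Book value $77,528.
Year 4: DB = ⌊$77,528 × 150%/9⌋ = $12,921; SL = ⌊$64,028/6⌋ = $10,671 → take DB $12,921. Book value $64,607.
Year 5: DB = ⌊$64,607 × 150%/9⌋ = $10,767; SL = ⌊$51,107/5⌋ = $10,221 → take DB $10,767. Book value $53,840.
Year 6: DB = ⌊$53,840 × 150%/9⌋ = $8,973; SL = ⌊$40,340/4⌋ = $10,085 → take SL $10,085. Book value $43,755.
Year 7: DB = ⌊$43,755 × 150%/9⌋ = $7,292; SL = ⌊$30,255/3⌋ = $10,085 → take SL $10,085. Book value $33,670.
Accumulated through year 7 = $133,966 − $33,670 = $100,296.

$100,296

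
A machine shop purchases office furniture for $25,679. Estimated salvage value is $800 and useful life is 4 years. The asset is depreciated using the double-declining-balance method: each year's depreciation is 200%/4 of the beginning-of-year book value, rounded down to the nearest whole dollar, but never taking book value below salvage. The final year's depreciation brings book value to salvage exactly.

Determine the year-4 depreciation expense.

Depreciable base = $25,679 − $800 = $24,879.
Year 1: ⌊$25,679 × 200%/4⌋ = $12,839. Book value $12,840.
Year 2: ⌊$12,840 × 200%/4⌋ = $6,420. Book value $6,420.
Year 3: ⌊$6,420 × 200%/4⌋ = $3,210. Book value $3,210.
Year 4 (final): $3,210 − $800 = $2,410. Book value $800.

$2,410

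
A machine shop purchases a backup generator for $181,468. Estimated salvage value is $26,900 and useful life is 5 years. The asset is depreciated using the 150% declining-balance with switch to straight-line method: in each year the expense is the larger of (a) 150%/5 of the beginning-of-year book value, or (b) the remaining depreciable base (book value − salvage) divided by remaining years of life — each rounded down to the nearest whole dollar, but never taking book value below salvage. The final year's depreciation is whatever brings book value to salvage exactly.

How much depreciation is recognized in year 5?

Depreciable base = $181,468 − $26,900 = $154,568.
Year 1: DB = ⌊$181,468 × 150%/5⌋ = $54,440; SL = ⌊$154,568/5⌋ = $30,913 → take DB $54,440. Book value $127,028.
Year 2: DB = ⌊$127,028 × 150%/5⌋ = $38,108; SL = ⌊$100,128/4⌋ = $25,032 → take DB $38,108. Book value $88,920.
Year 3: DB = ⌊$88,920 × 150%/5⌋ = $26,676; SL = ⌊$62,020/3⌋ = $20,673 → take DB $26,676. Book value $62,244.
Year 4: DB = ⌊$62,244 × 150%/5⌋ = $18,673; SL = ⌊$35,344/2⌋ = $17,672 → take DB $18,673. Book value $43,571.
Year 5 (final): $43,571 − $26,900 = $16,671. Book value $26,900.

$16,671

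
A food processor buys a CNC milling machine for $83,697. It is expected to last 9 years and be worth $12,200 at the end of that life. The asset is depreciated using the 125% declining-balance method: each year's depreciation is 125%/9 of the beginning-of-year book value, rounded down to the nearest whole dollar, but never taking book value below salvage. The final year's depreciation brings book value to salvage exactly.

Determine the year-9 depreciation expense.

Depreciable base = $83,697 − $12,200 = $71,497.
Year 1: ⌊$83,697 × 125%/9⌋ = $11,624. Book value $72,073.
Year 2: ⌊$72,073 × 125%/9⌋ = $10,010. Book value $62,063.
Year 3: ⌊$62,063 × 125%/9⌋ = $8,619. Book value $53,444.
Year 4: ⌊$53,444 × 125%/9⌋ = $7,422. Book value $46,022.
Year 5: ⌊$46,022 × 125%/9⌋ = $6,391. Book value $39,631.
Year 6: ⌊$39,631 × 125%/9⌋ = $5,504. Book value $34,127.
Year 7: ⌊$34,127 × 125%/9⌋ = $4,739. Book value $29,388.
Year 8: ⌊$29,388 × 125%/9⌋ = $4,081. Book value $25,307.
Year 9 (final): $25,307 − $12,200 = $13,107. Book value $12,200.

$13,107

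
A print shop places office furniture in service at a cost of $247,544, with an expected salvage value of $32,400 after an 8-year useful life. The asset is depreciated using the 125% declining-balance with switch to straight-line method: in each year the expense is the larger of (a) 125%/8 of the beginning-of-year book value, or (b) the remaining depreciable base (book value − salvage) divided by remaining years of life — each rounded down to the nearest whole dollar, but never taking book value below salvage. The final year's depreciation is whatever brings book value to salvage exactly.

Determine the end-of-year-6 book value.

Depreciable base = $247,544 − $32,400 = $215,144.
Year 1: DB = ⌊$247,544 × 125%/8⌋ = $38,678; SL = ⌊$215,144/8⌋ = $26,893 → take DB $38,678. Book value $208,866.
Year 2: DB = ⌊$208,866 × 125%/8⌋ = $32,635; SL = ⌊$176,466/7⌋ = $25,209 → take DB $32,635. Book value $176,231.
Year 3: DB = ⌊$176,231 × 125%/8⌋ = $27,536; SL = ⌊$143,831/6⌋ = $23,971 → take DB $27,536. Book value $148,695.
Year 4: DB = ⌊$148,695 × 125%/8⌋ = $23,233; SL = ⌊$116,295/5⌋ = $23,259 → take SL $23,259. Book value $125,436.
Year 5: DB = ⌊$125,436 × 125%/8⌋ = $19,599; SL = ⌊$93,036/4⌋ = $23,259 → take SL $23,259. Book value $102,177.
Year 6: DB = ⌊$102,177 × 125%/8⌋ = $15,965; SL = ⌊$69,777/3⌋ = $23,259 → take SL $23,259. Book value $78,918.

$78,918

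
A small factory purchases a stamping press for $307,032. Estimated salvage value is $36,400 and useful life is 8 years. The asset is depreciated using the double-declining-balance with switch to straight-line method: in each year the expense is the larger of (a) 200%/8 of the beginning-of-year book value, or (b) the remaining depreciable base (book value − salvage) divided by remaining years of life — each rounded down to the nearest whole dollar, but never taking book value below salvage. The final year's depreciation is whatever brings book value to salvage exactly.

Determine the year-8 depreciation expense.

$4,585

Depreciable base = $307,032 − $36,400 = $270,632.
Year 1: DB = ⌊$307,032 × 200%/8⌋ = $76,758; SL = ⌊$270,632/8⌋ = $33,829 → take DB $76,758. Book value $230,274.
Year 2: DB = ⌊$230,274 × 200%/8⌋ = $57,568; SL = ⌊$193,874/7⌋ = $27,696 → take DB $57,568. Book value $172,706.
Year 3: DB = ⌊$172,706 × 200%/8⌋ = $43,176; SL = ⌊$136,306/6⌋ = $22,717 → take DB $43,176. Book value $129,530.
Year 4: DB = ⌊$129,530 × 200%/8⌋ = $32,382; SL = ⌊$93,130/5⌋ = $18,626 → take DB $32,382. Book value $97,148.
Year 5: DB = ⌊$97,148 × 200%/8⌋ = $24,287; SL = ⌊$60,748/4⌋ = $15,187 → take DB $24,287. Book value $72,861.
Year 6: DB = ⌊$72,861 × 200%/8⌋ = $18,215; SL = ⌊$36,461/3⌋ = $12,153 → take DB $18,215. Book value $54,646.
Year 7: DB = ⌊$54,646 × 200%/8⌋ = $13,661; SL = ⌊$18,246/2⌋ = $9,123 → take DB $13,661. Book value $40,985.
Year 8 (final): $40,985 − $36,400 = $4,585. Book value $36,400.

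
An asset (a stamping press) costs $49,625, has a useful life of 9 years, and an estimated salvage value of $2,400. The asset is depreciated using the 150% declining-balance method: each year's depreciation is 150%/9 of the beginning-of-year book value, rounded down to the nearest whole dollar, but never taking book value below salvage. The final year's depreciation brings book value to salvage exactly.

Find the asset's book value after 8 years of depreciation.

Depreciable base = $49,625 − $2,400 = $47,225.
Year 1: ⌊$49,625 × 150%/9⌋ = $8,270. Book value $41,355.
Year 2: ⌊$41,355 × 150%/9⌋ = $6,892. Book value $34,463.
Year 3: ⌊$34,463 × 150%/9⌋ = $5,743. Book value $28,720.
Year 4: ⌊$28,720 × 150%/9⌋ = $4,786. Book value $23,934.
Year 5: ⌊$23,934 × 150%/9⌋ = $3,989. Book value $19,945.
Year 6: ⌊$19,945 × 150%/9⌋ = $3,324. Book value $16,621.
Year 7: ⌊$16,621 × 150%/9⌋ = $2,770. Book value $13,851.
Year 8: ⌊$13,851 × 150%/9⌋ = $2,308. Book value $11,543.

$11,543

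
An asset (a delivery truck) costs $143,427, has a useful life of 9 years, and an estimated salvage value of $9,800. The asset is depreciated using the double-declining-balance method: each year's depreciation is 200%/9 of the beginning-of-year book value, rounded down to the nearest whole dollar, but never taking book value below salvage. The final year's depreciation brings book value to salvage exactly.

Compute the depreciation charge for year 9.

$9,408

Depreciable base = $143,427 − $9,800 = $133,627.
Year 1: ⌊$143,427 × 200%/9⌋ = $31,872. Book value $111,555.
Year 2: ⌊$111,555 × 200%/9⌋ = $24,790. Book value $86,765.
Year 3: ⌊$86,765 × 200%/9⌋ = $19,281. Book value $67,484.
Year 4: ⌊$67,484 × 200%/9⌋ = $14,996. Book value $52,488.
Year 5: ⌊$52,488 × 200%/9⌋ = $11,664. Book value $40,824.
Year 6: ⌊$40,824 × 200%/9⌋ = $9,072. Book value $31,752.
Year 7: ⌊$31,752 × 200%/9⌋ = $7,056. Book value $24,696.
Year 8: ⌊$24,696 × 200%/9⌋ = $5,488. Book value $19,208.
Year 9 (final): $19,208 − $9,800 = $9,408. Book value $9,800.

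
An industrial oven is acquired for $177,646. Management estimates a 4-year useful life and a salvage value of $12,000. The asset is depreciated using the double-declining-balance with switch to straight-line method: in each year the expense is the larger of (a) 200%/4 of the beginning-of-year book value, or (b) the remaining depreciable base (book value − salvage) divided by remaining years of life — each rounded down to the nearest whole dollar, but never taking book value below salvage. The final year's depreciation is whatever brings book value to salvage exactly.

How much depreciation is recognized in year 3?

Depreciable base = $177,646 − $12,000 = $165,646.
Year 1: DB = ⌊$177,646 × 200%/4⌋ = $88,823; SL = ⌊$165,646/4⌋ = $41,411 → take DB $88,823. Book value $88,823.
Year 2: DB = ⌊$88,823 × 200%/4⌋ = $44,411; SL = ⌊$76,823/3⌋ = $25,607 → take DB $44,411. Book value $44,412.
Year 3: DB = ⌊$44,412 × 200%/4⌋ = $22,206; SL = ⌊$32,412/2⌋ = $16,206 → take DB $22,206. Book value $22,206.

$22,206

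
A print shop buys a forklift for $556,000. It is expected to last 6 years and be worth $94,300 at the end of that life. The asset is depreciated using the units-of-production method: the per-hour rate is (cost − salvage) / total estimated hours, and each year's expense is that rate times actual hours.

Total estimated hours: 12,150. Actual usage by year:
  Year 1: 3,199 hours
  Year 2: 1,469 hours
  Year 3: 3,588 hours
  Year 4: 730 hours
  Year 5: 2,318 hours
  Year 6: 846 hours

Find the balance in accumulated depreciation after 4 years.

Depreciable base = $556,000 − $94,300 = $461,700.
Rate = $461,700 / 12,150 hours = $38 per hour.
Year 1: 3,199 × $38 = $121,562. Book value $434,438.
Year 2: 1,469 × $38 = $55,822. Book value $378,616.
Year 3: 3,588 × $38 = $136,344. Book value $242,272.
Year 4: 730 × $38 = $27,740. Book value $214,532.
Accumulated through year 4 = $556,000 − $214,532 = $341,468.

$341,468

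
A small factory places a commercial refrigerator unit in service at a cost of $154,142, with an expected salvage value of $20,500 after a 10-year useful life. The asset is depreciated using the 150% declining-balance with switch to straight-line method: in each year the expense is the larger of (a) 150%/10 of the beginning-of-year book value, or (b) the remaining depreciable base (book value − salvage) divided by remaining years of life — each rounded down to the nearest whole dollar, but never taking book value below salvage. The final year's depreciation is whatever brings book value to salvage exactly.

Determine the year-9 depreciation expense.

$9,409

Depreciable base = $154,142 − $20,500 = $133,642.
Year 1: DB = ⌊$154,142 × 150%/10⌋ = $23,121; SL = ⌊$133,642/10⌋ = $13,364 → take DB $23,121. Book value $131,021.
Year 2: DB = ⌊$131,021 × 150%/10⌋ = $19,653; SL = ⌊$110,521/9⌋ = $12,280 → take DB $19,653. Book value $111,368.
Year 3: DB = ⌊$111,368 × 150%/10⌋ = $16,705; SL = ⌊$90,868/8⌋ = $11,358 → take DB $16,705. Book value $94,663.
Year 4: DB = ⌊$94,663 × 150%/10⌋ = $14,199; SL = ⌊$74,163/7⌋ = $10,594 → take DB $14,199. Book value $80,464.
Year 5: DB = ⌊$80,464 × 150%/10⌋ = $12,069; SL = ⌊$59,964/6⌋ = $9,994 → take DB $12,069. Book value $68,395.
Year 6: DB = ⌊$68,395 × 150%/10⌋ = $10,259; SL = ⌊$47,895/5⌋ = $9,579 → take DB $10,259. Book value $58,136.
Year 7: DB = ⌊$58,136 × 150%/10⌋ = $8,720; SL = ⌊$37,636/4⌋ = $9,409 → take SL $9,409. Book value $48,727.
Year 8: DB = ⌊$48,727 × 150%/10⌋ = $7,309; SL = ⌊$28,227/3⌋ = $9,409 → take SL $9,409. Book value $39,318.
Year 9: DB = ⌊$39,318 × 150%/10⌋ = $5,897; SL = ⌊$18,818/2⌋ = $9,409 → take SL $9,409. Book value $29,909.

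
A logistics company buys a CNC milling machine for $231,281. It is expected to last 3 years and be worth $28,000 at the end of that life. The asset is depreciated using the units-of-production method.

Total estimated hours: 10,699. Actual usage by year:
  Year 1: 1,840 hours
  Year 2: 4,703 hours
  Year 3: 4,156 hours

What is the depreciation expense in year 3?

Depreciable base = $231,281 − $28,000 = $203,281.
Rate = $203,281 / 10,699 hours = $19 per hour.
Year 1: 1,840 × $19 = $34,960. Book value $196,321.
Year 2: 4,703 × $19 = $89,357. Book value $106,964.
Year 3: 4,156 × $19 = $78,964. Book value $28,000.

$78,964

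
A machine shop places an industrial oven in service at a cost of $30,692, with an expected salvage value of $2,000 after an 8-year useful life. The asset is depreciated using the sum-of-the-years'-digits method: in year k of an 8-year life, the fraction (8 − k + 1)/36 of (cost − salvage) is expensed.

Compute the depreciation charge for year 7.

$1,594

Depreciable base = $30,692 − $2,000 = $28,692.
Sum of the years' digits = 8+7+6+5+4+3+2+1 = 36.
Year 1: $28,692 × 8/36 = $6,376. Book value $24,316.
Year 2: $28,692 × 7/36 = $5,579. Book value $18,737.
Year 3: $28,692 × 6/36 = $4,782. Book value $13,955.
Year 4: $28,692 × 5/36 = $3,985. Book value $9,970.
Year 5: $28,692 × 4/36 = $3,188. Book value $6,782.
Year 6: $28,692 × 3/36 = $2,391. Book value $4,391.
Year 7: $28,692 × 2/36 = $1,594. Book value $2,797.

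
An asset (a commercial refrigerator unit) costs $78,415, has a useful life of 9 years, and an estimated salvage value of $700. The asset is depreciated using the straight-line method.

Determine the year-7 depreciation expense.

$8,635

Depreciable base = $78,415 − $700 = $77,715.
Annual expense = $77,715 / 9 = $8,635.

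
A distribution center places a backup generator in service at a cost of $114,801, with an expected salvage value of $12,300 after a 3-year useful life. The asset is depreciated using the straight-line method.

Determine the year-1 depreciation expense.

Depreciable base = $114,801 − $12,300 = $102,501.
Annual expense = $102,501 / 3 = $34,167.

$34,167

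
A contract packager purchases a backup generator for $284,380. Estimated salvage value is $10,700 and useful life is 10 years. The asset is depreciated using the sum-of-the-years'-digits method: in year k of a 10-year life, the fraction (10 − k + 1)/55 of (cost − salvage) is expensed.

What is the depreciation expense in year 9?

$9,952

Depreciable base = $284,380 − $10,700 = $273,680.
Sum of the years' digits = 10+9+8+7+6+5+4+3+2+1 = 55.
Year 1: $273,680 × 10/55 = $49,760. Book value $234,620.
Year 2: $273,680 × 9/55 = $44,784. Book value $189,836.
Year 3: $273,680 × 8/55 = $39,808. Book value $150,028.
Year 4: $273,680 × 7/55 = $34,832. Book value $115,196.
Year 5: $273,680 × 6/55 = $29,856. Book value $85,340.
Year 6: $273,680 × 5/55 = $24,880. Book value $60,460.
Year 7: $273,680 × 4/55 = $19,904. Book value $40,556.
Year 8: $273,680 × 3/55 = $14,928. Book value $25,628.
Year 9: $273,680 × 2/55 = $9,952. Book value $15,676.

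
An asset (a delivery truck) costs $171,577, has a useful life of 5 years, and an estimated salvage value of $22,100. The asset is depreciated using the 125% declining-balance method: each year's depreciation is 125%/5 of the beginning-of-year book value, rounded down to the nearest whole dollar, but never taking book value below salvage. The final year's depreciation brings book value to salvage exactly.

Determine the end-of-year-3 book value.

$72,385

Depreciable base = $171,577 − $22,100 = $149,477.
Year 1: ⌊$171,577 × 125%/5⌋ = $42,894. Book value $128,683.
Year 2: ⌊$128,683 × 125%/5⌋ = $32,170. Book value $96,513.
Year 3: ⌊$96,513 × 125%/5⌋ = $24,128. Book value $72,385.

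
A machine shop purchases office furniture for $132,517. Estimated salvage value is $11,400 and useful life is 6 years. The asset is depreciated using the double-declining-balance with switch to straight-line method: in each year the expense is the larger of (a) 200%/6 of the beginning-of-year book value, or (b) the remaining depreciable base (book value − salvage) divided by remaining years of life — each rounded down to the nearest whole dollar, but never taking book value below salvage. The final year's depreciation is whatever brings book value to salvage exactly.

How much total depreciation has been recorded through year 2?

$73,620

Depreciable base = $132,517 − $11,400 = $121,117.
Year 1: DB = ⌊$132,517 × 200%/6⌋ = $44,172; SL = ⌊$121,117/6⌋ = $20,186 → take DB $44,172. Book value $88,345.
Year 2: DB = ⌊$88,345 × 200%/6⌋ = $29,448; SL = ⌊$76,945/5⌋ = $15,389 → take DB $29,448. Book value $58,897.
Accumulated through year 2 = $132,517 − $58,897 = $73,620.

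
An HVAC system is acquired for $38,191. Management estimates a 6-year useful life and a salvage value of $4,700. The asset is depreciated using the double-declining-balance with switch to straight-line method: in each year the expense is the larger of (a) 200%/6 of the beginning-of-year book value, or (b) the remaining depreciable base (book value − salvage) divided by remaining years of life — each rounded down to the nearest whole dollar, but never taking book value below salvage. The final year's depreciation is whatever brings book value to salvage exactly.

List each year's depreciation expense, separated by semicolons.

$12,730; $8,487; $5,658; $3,772; $2,514; $330

Depreciable base = $38,191 − $4,700 = $33,491.
Year 1: DB = ⌊$38,191 × 200%/6⌋ = $12,730; SL = ⌊$33,491/6⌋ = $5,581 → take DB $12,730. Book value $25,461.
Year 2: DB = ⌊$25,461 × 200%/6⌋ = $8,487; SL = ⌊$20,761/5⌋ = $4,152 → take DB $8,487. Book value $16,974.
Year 3: DB = ⌊$16,974 × 200%/6⌋ = $5,658; SL = ⌊$12,274/4⌋ = $3,068 → take DB $5,658. Book value $11,316.
Year 4: DB = ⌊$11,316 × 200%/6⌋ = $3,772; SL = ⌊$6,616/3⌋ = $2,205 → take DB $3,772. Book value $7,544.
Year 5: DB = ⌊$7,544 × 200%/6⌋ = $2,514; SL = ⌊$2,844/2⌋ = $1,422 → take DB $2,514. Book value $5,030.
Year 6 (final): $5,030 − $4,700 = $330. Book value $4,700.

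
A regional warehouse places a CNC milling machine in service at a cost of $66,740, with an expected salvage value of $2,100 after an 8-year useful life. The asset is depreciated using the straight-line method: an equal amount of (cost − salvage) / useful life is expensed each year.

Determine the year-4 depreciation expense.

$8,080

Depreciable base = $66,740 − $2,100 = $64,640.
Annual expense = $64,640 / 8 = $8,080.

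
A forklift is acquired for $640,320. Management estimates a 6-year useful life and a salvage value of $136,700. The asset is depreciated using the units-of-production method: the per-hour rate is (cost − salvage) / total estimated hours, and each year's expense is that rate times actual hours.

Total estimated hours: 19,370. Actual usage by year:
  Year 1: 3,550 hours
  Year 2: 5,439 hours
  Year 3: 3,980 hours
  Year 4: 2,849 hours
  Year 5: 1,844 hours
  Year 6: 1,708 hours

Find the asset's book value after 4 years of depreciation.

Depreciable base = $640,320 − $136,700 = $503,620.
Rate = $503,620 / 19,370 hours = $26 per hour.
Year 1: 3,550 × $26 = $92,300. Book value $548,020.
Year 2: 5,439 × $26 = $141,414. Book value $406,606.
Year 3: 3,980 × $26 = $103,480. Book value $303,126.
Year 4: 2,849 × $26 = $74,074. Book value $229,052.

$229,052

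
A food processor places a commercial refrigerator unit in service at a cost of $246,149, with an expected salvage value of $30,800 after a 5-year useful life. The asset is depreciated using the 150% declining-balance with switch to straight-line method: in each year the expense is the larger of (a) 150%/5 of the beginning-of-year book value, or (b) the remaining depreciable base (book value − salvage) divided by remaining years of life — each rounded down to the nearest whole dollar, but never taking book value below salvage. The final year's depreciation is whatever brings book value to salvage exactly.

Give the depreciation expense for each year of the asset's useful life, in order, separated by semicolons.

Depreciable base = $246,149 − $30,800 = $215,349.
Year 1: DB = ⌊$246,149 × 150%/5⌋ = $73,844; SL = ⌊$215,349/5⌋ = $43,069 → take DB $73,844. Book value $172,305.
Year 2: DB = ⌊$172,305 × 150%/5⌋ = $51,691; SL = ⌊$141,505/4⌋ = $35,376 → take DB $51,691. Book value $120,614.
Year 3: DB = ⌊$120,614 × 150%/5⌋ = $36,184; SL = ⌊$89,814/3⌋ = $29,938 → take DB $36,184. Book value $84,430.
Year 4: DB = ⌊$84,430 × 150%/5⌋ = $25,329; SL = ⌊$53,630/2⌋ = $26,815 → take SL $26,815. Book value $57,615.
Year 5 (final): $57,615 − $30,800 = $26,815. Book value $30,800.

$73,844; $51,691; $36,184; $26,815; $26,815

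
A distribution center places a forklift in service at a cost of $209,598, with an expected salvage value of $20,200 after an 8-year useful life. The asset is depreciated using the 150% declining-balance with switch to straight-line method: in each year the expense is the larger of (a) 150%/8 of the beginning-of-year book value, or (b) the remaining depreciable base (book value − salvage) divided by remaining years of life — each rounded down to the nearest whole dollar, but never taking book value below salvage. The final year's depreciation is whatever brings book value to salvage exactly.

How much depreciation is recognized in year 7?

$17,786

Depreciable base = $209,598 − $20,200 = $189,398.
Year 1: DB = ⌊$209,598 × 150%/8⌋ = $39,299; SL = ⌊$189,398/8⌋ = $23,674 → take DB $39,299. Book value $170,299.
Year 2: DB = ⌊$170,299 × 150%/8⌋ = $31,931; SL = ⌊$150,099/7⌋ = $21,442 → take DB $31,931. Book value $138,368.
Year 3: DB = ⌊$138,368 × 150%/8⌋ = $25,944; SL = ⌊$118,168/6⌋ = $19,694 → take DB $25,944. Book value $112,424.
Year 4: DB = ⌊$112,424 × 150%/8⌋ = $21,079; SL = ⌊$92,224/5⌋ = $18,444 → take DB $21,079. Book value $91,345.
Year 5: DB = ⌊$91,345 × 150%/8⌋ = $17,127; SL = ⌊$71,145/4⌋ = $17,786 → take SL $17,786. Book value $73,559.
Year 6: DB = ⌊$73,559 × 150%/8⌋ = $13,792; SL = ⌊$53,359/3⌋ = $17,786 → take SL $17,786. Book value $55,773.
Year 7: DB = ⌊$55,773 × 150%/8⌋ = $10,457; SL = ⌊$35,573/2⌋ = $17,786 → take SL $17,786. Book value $37,987.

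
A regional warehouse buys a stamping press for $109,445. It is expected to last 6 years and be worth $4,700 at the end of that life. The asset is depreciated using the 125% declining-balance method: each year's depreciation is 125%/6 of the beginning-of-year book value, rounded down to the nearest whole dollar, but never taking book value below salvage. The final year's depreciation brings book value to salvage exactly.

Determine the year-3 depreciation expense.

$14,290

Depreciable base = $109,445 − $4,700 = $104,745.
Year 1: ⌊$109,445 × 125%/6⌋ = $22,801. Book value $86,644.
Year 2: ⌊$86,644 × 125%/6⌋ = $18,050. Book value $68,594.
Year 3: ⌊$68,594 × 125%/6⌋ = $14,290. Book value $54,304.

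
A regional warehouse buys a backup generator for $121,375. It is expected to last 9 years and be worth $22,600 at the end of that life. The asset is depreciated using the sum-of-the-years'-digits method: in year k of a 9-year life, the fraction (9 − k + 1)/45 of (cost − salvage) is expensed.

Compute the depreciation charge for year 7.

$6,585

Depreciable base = $121,375 − $22,600 = $98,775.
Sum of the years' digits = 9+8+7+6+5+4+3+2+1 = 45.
Year 1: $98,775 × 9/45 = $19,755. Book value $101,620.
Year 2: $98,775 × 8/45 = $17,560. Book value $84,060.
Year 3: $98,775 × 7/45 = $15,365. Book value $68,695.
Year 4: $98,775 × 6/45 = $13,170. Book value $55,525.
Year 5: $98,775 × 5/45 = $10,975. Book value $44,550.
Year 6: $98,775 × 4/45 = $8,780. Book value $35,770.
Year 7: $98,775 × 3/45 = $6,585. Book value $29,185.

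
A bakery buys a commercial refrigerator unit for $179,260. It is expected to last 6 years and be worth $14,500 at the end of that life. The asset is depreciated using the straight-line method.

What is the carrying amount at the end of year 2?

$124,340

Depreciable base = $179,260 − $14,500 = $164,760.
Annual expense = $164,760 / 6 = $27,460.
End of year 1: book value $151,800.
End of year 2: book value $124,340.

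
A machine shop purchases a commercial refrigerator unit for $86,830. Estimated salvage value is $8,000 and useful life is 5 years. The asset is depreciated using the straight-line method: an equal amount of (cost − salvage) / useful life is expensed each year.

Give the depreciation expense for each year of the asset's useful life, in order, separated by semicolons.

Depreciable base = $86,830 − $8,000 = $78,830.
Annual expense = $78,830 / 5 = $15,766.
End of year 1: book value $71,064.
End of year 2: book value $55,298.
End of year 3: book value $39,532.
End of year 4: book value $23,766.
End of year 5: book value $8,000.

$15,766; $15,766; $15,766; $15,766; $15,766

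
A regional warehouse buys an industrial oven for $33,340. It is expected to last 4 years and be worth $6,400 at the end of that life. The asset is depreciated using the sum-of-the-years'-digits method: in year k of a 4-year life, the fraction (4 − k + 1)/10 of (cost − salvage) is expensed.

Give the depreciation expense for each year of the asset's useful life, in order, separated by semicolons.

Depreciable base = $33,340 − $6,400 = $26,940.
Sum of the years' digits = 4+3+2+1 = 10.
Year 1: $26,940 × 4/10 = $10,776. Book value $22,564.
Year 2: $26,940 × 3/10 = $8,082. Book value $14,482.
Year 3: $26,940 × 2/10 = $5,388. Book value $9,094.
Year 4: $26,940 × 1/10 = $2,694. Book value $6,400.

$10,776; $8,082; $5,388; $2,694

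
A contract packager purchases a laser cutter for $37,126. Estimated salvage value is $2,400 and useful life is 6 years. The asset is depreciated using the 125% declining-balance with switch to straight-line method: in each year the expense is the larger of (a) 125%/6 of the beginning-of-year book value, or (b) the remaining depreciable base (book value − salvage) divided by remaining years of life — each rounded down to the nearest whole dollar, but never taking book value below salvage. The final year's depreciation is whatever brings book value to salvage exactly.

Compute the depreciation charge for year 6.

$5,218

Depreciable base = $37,126 − $2,400 = $34,726.
Year 1: DB = ⌊$37,126 × 125%/6⌋ = $7,734; SL = ⌊$34,726/6⌋ = $5,787 → take DB $7,734. Book value $29,392.
Year 2: DB = ⌊$29,392 × 125%/6⌋ = $6,123; SL = ⌊$26,992/5⌋ = $5,398 → take DB $6,123. Book value $23,269.
Year 3: DB = ⌊$23,269 × 125%/6⌋ = $4,847; SL = ⌊$20,869/4⌋ = $5,217 → take SL $5,217. Book value $18,052.
Year 4: DB = ⌊$18,052 × 125%/6⌋ = $3,760; SL = ⌊$15,652/3⌋ = $5,217 → take SL $5,217. Book value $12,835.
Year 5: DB = ⌊$12,835 × 125%/6⌋ = $2,673; SL = ⌊$10,435/2⌋ = $5,217 → take SL $5,217. Book value $7,618.
Year 6 (final): $7,618 − $2,400 = $5,218. Book value $2,400.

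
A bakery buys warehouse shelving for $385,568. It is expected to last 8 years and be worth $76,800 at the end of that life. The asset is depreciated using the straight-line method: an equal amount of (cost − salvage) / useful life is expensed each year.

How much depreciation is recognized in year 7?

$38,596

Depreciable base = $385,568 − $76,800 = $308,768.
Annual expense = $308,768 / 8 = $38,596.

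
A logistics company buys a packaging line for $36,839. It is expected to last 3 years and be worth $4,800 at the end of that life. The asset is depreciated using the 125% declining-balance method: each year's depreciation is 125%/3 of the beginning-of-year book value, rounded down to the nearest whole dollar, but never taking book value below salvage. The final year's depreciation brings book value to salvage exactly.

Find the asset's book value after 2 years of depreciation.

$12,536

Depreciable base = $36,839 − $4,800 = $32,039.
Year 1: ⌊$36,839 × 125%/3⌋ = $15,349. Book value $21,490.
Year 2: ⌊$21,490 × 125%/3⌋ = $8,954. Book value $12,536.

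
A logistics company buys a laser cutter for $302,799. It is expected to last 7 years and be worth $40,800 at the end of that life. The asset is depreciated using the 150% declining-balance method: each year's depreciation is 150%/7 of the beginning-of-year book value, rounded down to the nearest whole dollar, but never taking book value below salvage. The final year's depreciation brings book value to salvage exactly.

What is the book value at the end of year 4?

Depreciable base = $302,799 − $40,800 = $261,999.
Year 1: ⌊$302,799 × 150%/7⌋ = $64,885. Book value $237,914.
Year 2: ⌊$237,914 × 150%/7⌋ = $50,981. Book value $186,933.
Year 3: ⌊$186,933 × 150%/7⌋ = $40,057. Book value $146,876.
Year 4: ⌊$146,876 × 150%/7⌋ = $31,473. Book value $115,403.

$115,403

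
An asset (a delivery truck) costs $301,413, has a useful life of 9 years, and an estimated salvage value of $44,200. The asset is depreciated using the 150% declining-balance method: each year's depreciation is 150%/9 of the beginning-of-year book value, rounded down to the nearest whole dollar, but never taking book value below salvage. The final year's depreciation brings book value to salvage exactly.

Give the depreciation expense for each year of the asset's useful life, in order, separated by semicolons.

$50,235; $41,863; $34,885; $29,071; $24,226; $20,188; $16,824; $14,020; $25,901

Depreciable base = $301,413 − $44,200 = $257,213.
Year 1: ⌊$301,413 × 150%/9⌋ = $50,235. Book value $251,178.
Year 2: ⌊$251,178 × 150%/9⌋ = $41,863. Book value $209,315.
Year 3: ⌊$209,315 × 150%/9⌋ = $34,885. Book value $174,430.
Year 4: ⌊$174,430 × 150%/9⌋ = $29,071. Book value $145,359.
Year 5: ⌊$145,359 × 150%/9⌋ = $24,226. Book value $121,133.
Year 6: ⌊$121,133 × 150%/9⌋ = $20,188. Book value $100,945.
Year 7: ⌊$100,945 × 150%/9⌋ = $16,824. Book value $84,121.
Year 8: ⌊$84,121 × 150%/9⌋ = $14,020. Book value $70,101.
Year 9 (final): $70,101 − $44,200 = $25,901. Book value $44,200.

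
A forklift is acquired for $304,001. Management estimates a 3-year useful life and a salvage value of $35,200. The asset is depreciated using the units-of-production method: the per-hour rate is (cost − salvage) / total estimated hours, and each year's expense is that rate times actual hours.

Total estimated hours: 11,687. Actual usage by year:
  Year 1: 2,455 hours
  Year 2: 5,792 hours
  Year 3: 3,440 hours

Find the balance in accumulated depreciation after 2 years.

$189,681

Depreciable base = $304,001 − $35,200 = $268,801.
Rate = $268,801 / 11,687 hours = $23 per hour.
Year 1: 2,455 × $23 = $56,465. Book value $247,536.
Year 2: 5,792 × $23 = $133,216. Book value $114,320.
Accumulated through year 2 = $304,001 − $114,320 = $189,681.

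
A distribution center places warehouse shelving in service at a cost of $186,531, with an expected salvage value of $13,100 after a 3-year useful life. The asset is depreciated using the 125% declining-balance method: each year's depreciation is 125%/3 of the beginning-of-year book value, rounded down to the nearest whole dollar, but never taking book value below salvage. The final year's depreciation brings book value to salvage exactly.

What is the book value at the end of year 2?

$63,473

Depreciable base = $186,531 − $13,100 = $173,431.
Year 1: ⌊$186,531 × 125%/3⌋ = $77,721. Book value $108,810.
Year 2: ⌊$108,810 × 125%/3⌋ = $45,337. Book value $63,473.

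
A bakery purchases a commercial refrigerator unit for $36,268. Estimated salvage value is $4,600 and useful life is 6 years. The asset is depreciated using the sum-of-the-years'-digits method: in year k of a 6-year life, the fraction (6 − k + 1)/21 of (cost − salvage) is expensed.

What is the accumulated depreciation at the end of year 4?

Depreciable base = $36,268 − $4,600 = $31,668.
Sum of the years' digits = 6+5+4+3+2+1 = 21.
Year 1: $31,668 × 6/21 = $9,048. Book value $27,220.
Year 2: $31,668 × 5/21 = $7,540. Book value $19,680.
Year 3: $31,668 × 4/21 = $6,032. Book value $13,648.
Year 4: $31,668 × 3/21 = $4,524. Book value $9,124.
Accumulated through year 4 = $36,268 − $9,124 = $27,144.

$27,144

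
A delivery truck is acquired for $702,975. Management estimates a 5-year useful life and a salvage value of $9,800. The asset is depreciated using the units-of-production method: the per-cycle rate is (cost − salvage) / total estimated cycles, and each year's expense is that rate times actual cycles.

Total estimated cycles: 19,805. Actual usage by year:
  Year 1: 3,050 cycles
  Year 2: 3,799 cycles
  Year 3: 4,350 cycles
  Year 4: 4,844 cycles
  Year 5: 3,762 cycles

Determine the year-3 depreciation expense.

Depreciable base = $702,975 − $9,800 = $693,175.
Rate = $693,175 / 19,805 cycles = $35 per cycle.
Year 1: 3,050 × $35 = $106,750. Book value $596,225.
Year 2: 3,799 × $35 = $132,965. Book value $463,260.
Year 3: 4,350 × $35 = $152,250. Book value $311,010.

$152,250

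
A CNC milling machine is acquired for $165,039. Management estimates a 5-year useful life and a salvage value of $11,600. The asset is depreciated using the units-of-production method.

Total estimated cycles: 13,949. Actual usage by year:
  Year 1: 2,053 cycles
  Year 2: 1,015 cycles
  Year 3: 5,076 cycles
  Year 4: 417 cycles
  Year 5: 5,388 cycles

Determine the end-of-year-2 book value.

$131,291

Depreciable base = $165,039 − $11,600 = $153,439.
Rate = $153,439 / 13,949 cycles = $11 per cycle.
Year 1: 2,053 × $11 = $22,583. Book value $142,456.
Year 2: 1,015 × $11 = $11,165. Book value $131,291.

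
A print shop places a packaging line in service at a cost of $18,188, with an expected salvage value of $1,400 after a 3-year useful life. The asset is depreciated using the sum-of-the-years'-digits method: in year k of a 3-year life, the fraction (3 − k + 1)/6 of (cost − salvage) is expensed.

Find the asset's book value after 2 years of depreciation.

$4,198

Depreciable base = $18,188 − $1,400 = $16,788.
Sum of the years' digits = 3+2+1 = 6.
Year 1: $16,788 × 3/6 = $8,394. Book value $9,794.
Year 2: $16,788 × 2/6 = $5,596. Book value $4,198.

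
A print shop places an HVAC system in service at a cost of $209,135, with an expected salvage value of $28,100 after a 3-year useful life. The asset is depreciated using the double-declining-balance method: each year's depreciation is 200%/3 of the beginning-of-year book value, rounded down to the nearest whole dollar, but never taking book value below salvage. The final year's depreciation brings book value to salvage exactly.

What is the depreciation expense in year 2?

Depreciable base = $209,135 − $28,100 = $181,035.
Year 1: ⌊$209,135 × 200%/3⌋ = $139,423. Book value $69,712.
Year 2: ⌊$69,712 × 200%/3⌋ = $46,474, capped at $41,612. Book value $28,100.

$41,612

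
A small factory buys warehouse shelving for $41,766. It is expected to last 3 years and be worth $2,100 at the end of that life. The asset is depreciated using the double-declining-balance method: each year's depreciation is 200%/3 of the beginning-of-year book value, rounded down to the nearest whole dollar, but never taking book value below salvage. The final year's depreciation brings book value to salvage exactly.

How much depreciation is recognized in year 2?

$9,281

Depreciable base = $41,766 − $2,100 = $39,666.
Year 1: ⌊$41,766 × 200%/3⌋ = $27,844. Book value $13,922.
Year 2: ⌊$13,922 × 200%/3⌋ = $9,281. Book value $4,641.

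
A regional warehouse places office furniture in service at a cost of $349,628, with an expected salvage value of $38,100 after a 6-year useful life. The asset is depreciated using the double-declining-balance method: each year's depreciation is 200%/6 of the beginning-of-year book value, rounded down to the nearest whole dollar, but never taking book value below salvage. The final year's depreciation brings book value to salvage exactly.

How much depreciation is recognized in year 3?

Depreciable base = $349,628 − $38,100 = $311,528.
Year 1: ⌊$349,628 × 200%/6⌋ = $116,542. Book value $233,086.
Year 2: ⌊$233,086 × 200%/6⌋ = $77,695. Book value $155,391.
Year 3: ⌊$155,391 × 200%/6⌋ = $51,797. Book value $103,594.

$51,797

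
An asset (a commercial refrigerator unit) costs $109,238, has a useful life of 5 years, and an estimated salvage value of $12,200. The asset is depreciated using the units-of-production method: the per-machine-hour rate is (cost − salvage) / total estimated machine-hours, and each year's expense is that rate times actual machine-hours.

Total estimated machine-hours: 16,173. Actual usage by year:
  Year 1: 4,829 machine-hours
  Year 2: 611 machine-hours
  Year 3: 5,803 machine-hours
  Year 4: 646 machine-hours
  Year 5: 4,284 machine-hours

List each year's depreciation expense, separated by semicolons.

$28,974; $3,666; $34,818; $3,876; $25,704

Depreciable base = $109,238 − $12,200 = $97,038.
Rate = $97,038 / 16,173 machine-hours = $6 per machine-hour.
Year 1: 4,829 × $6 = $28,974. Book value $80,264.
Year 2: 611 × $6 = $3,666. Book value $76,598.
Year 3: 5,803 × $6 = $34,818. Book value $41,780.
Year 4: 646 × $6 = $3,876. Book value $37,904.
Year 5: 4,284 × $6 = $25,704. Book value $12,200.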